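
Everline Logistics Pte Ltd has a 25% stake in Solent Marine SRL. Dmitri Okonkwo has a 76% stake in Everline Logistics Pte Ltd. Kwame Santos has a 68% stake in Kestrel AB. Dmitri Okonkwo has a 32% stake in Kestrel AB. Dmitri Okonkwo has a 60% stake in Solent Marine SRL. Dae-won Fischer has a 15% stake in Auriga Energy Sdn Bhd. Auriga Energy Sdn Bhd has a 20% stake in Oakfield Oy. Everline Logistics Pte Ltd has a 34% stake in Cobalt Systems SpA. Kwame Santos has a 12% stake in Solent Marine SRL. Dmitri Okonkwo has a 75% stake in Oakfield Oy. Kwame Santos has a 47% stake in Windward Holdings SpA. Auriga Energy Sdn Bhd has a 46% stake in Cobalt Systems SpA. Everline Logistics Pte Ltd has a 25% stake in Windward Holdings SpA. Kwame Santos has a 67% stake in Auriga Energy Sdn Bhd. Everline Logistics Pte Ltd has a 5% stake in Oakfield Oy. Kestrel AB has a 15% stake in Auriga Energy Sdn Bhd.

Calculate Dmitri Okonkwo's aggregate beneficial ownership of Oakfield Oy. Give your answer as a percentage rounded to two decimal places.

Dmitri reaches Oakfield along 3 paths.
Direct stake: 75% = 75%.
Via Kestrel → Auriga: 32% × 15% × 20% = 0.96%.
Via Everline: 76% × 5% = 3.8%.
Total: 75% + 0.96% + 3.8% = 79.76%.

79.76%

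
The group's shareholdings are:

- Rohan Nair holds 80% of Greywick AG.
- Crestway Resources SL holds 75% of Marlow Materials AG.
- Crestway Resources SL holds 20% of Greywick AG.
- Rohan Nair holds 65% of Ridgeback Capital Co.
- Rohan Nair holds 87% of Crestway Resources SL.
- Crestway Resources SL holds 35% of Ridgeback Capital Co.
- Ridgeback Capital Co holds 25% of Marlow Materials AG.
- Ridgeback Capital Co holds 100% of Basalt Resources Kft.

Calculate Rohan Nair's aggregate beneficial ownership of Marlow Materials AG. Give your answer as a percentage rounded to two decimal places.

Rohan reaches Marlow along 3 paths.
Via Ridgeback: 65% × 25% = 16.25%.
Via Crestway → Ridgeback: 87% × 35% × 25% = 7.6125%.
Via Crestway: 87% × 75% = 65.25%.
Total: 16.25% + 7.6125% + 65.25% = 89.1125%.
Rounded: 89.11%.

89.11%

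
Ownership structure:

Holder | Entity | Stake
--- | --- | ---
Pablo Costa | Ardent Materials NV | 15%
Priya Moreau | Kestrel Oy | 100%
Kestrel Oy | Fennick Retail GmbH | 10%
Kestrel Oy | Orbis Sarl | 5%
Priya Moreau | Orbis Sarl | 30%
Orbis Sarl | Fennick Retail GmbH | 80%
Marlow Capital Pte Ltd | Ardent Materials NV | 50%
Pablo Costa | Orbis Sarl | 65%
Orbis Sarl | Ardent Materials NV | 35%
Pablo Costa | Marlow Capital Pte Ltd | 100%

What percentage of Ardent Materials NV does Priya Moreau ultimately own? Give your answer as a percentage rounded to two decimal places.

12.25%

Priya reaches Ardent along 2 paths.
Via Kestrel → Orbis: 100% × 5% × 35% = 1.75%.
Via Orbis: 30% × 35% = 10.5%.
Total: 1.75% + 10.5% = 12.25%.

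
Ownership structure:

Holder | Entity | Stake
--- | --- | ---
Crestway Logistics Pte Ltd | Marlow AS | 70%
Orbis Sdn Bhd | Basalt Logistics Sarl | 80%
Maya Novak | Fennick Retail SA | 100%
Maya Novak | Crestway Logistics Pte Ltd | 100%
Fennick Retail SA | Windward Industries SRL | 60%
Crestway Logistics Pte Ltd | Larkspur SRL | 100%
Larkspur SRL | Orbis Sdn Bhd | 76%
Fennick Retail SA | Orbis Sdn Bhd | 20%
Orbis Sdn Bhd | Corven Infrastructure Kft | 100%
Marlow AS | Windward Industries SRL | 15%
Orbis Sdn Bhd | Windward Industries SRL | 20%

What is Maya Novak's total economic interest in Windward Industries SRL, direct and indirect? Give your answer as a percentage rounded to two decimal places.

Maya reaches Windward along 4 paths.
Via Fennick: 100% × 60% = 60%.
Via Crestway → Marlow: 100% × 70% × 15% = 10.5%.
Via Fennick → Orbis: 100% × 20% × 20% = 4%.
Via Crestway → Larkspur → Orbis: 100% × 100% × 76% × 20% = 15.2%.
Total: 60% + 10.5% + 4% + 15.2% = 89.7%.
Rounded: 89.70%.

89.70%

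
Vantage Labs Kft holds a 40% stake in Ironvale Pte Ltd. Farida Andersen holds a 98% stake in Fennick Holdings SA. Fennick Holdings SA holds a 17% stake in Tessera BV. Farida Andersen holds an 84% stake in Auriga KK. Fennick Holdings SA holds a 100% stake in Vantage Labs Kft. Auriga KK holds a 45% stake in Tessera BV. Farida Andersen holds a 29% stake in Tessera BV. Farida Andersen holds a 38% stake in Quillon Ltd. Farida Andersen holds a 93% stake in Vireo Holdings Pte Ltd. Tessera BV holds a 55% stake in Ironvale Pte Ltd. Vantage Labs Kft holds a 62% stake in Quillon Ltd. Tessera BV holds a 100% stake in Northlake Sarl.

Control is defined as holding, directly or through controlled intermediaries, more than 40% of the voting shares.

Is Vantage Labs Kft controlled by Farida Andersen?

Farida holds 98% of Fennick, so Farida controls Fennick.
Fennick holds 100% of Vantage, so Farida controls Vantage.

Yes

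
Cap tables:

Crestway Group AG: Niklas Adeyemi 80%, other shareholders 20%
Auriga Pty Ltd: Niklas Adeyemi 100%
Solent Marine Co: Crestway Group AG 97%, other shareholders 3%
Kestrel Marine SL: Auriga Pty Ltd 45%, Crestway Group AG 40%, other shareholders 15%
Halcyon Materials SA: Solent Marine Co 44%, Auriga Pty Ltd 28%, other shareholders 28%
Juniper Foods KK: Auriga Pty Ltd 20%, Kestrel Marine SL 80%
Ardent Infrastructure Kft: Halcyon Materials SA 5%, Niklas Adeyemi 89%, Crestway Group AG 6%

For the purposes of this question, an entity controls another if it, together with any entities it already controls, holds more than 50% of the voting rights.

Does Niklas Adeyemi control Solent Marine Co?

Yes

Niklas holds 80% of Crestway, so Niklas controls Crestway.
Crestway holds 97% of Solent, so Niklas controls Solent.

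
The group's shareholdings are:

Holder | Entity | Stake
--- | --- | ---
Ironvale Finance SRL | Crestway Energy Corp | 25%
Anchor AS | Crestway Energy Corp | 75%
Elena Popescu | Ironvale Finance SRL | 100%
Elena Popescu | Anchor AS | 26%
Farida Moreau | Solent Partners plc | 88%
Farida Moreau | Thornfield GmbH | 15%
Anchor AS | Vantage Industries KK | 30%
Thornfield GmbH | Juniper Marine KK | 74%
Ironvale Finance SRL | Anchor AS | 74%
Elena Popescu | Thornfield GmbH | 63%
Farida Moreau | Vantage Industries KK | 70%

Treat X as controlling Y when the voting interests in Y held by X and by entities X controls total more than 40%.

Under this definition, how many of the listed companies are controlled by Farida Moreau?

2

Farida holds 70% of Vantage, so Farida controls Vantage.
Farida holds 88% of Solent, so Farida controls Solent.
No other company's threshold is met.
Farida controls 2 companies.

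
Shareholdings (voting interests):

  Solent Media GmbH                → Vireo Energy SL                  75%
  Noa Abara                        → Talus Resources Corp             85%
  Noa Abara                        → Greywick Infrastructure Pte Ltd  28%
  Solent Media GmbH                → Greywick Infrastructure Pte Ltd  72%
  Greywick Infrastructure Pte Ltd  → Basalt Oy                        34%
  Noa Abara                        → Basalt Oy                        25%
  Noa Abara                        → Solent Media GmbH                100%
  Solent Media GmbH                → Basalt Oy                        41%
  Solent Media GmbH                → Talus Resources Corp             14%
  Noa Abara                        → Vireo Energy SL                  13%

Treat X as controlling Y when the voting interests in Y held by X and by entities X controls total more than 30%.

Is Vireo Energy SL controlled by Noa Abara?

Yes

Noa holds 100% of Solent, so Noa controls Solent.
Noa and Solent together hold 13% + 75% = 88% of Vireo, so Noa controls Vireo.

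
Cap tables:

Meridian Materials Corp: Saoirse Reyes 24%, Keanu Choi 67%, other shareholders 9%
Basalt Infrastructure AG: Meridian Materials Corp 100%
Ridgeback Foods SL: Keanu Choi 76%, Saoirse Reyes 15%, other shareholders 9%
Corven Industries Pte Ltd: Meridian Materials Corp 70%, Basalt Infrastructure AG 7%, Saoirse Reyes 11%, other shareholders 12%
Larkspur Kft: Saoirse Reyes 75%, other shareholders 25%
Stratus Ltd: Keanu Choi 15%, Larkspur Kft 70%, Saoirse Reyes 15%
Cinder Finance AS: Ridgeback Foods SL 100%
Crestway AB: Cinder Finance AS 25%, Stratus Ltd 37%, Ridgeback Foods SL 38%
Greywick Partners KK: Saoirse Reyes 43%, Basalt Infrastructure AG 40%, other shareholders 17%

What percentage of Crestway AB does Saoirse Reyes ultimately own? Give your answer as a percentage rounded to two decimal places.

34.43%

Saoirse reaches Crestway along 4 paths.
Via Ridgeback → Cinder: 15% × 100% × 25% = 3.75%.
Via Larkspur → Stratus: 75% × 70% × 37% = 19.425%.
Via Stratus: 15% × 37% = 5.55%.
Via Ridgeback: 15% × 38% = 5.7%.
Total: 3.75% + 19.425% + 5.55% + 5.7% = 34.425%.
Rounded: 34.43%.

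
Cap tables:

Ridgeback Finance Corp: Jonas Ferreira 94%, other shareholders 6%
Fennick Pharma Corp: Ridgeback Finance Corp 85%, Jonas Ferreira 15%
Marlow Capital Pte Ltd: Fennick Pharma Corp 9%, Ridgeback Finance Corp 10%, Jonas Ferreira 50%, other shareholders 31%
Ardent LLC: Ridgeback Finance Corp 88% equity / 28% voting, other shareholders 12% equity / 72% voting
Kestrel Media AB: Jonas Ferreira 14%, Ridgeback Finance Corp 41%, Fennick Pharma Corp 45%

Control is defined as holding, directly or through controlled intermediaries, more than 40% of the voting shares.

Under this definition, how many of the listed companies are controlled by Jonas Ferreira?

4

Jonas holds 94% of Ridgeback, so Jonas controls Ridgeback.
Ridgeback and Jonas together hold 85% + 15% = 100% of Fennick, so Jonas controls Fennick.
Fennick and Ridgeback and Jonas together hold 9% + 10% + 50% = 69% of Marlow, so Jonas controls Marlow.
Jonas and Ridgeback and Fennick together hold 14% + 41% + 45% = 100% of Kestrel, so Jonas controls Kestrel.
No other company's threshold is met.
Jonas controls 4 companies.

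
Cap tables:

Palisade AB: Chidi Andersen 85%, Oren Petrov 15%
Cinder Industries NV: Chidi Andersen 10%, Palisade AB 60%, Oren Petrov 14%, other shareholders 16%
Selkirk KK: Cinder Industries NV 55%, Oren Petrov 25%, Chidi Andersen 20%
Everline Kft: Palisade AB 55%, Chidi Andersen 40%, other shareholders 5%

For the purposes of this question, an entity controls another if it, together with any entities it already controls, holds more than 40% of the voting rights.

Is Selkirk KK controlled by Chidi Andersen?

Yes

Chidi holds 85% of Palisade, so Chidi controls Palisade.
Chidi and Palisade together hold 10% + 60% = 70% of Cinder, so Chidi controls Cinder.
Cinder and Chidi together hold 55% + 20% = 75% of Selkirk, so Chidi controls Selkirk.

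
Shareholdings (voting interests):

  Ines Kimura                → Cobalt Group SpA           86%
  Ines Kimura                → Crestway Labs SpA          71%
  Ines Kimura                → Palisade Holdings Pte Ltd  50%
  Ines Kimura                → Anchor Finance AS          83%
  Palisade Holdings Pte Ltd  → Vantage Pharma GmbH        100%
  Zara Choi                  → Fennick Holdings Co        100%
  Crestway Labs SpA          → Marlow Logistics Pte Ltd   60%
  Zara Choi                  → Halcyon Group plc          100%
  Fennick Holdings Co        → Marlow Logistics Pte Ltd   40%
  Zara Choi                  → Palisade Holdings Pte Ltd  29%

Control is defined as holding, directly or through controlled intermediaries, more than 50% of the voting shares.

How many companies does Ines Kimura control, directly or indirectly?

Ines holds 86% of Cobalt, so Ines controls Cobalt.
Ines holds 83% of Anchor, so Ines controls Anchor.
Ines holds 71% of Crestway, so Ines controls Crestway.
Crestway holds 60% of Marlow, so Ines controls Marlow.
No other company's threshold is met.
Ines controls 4 companies.

4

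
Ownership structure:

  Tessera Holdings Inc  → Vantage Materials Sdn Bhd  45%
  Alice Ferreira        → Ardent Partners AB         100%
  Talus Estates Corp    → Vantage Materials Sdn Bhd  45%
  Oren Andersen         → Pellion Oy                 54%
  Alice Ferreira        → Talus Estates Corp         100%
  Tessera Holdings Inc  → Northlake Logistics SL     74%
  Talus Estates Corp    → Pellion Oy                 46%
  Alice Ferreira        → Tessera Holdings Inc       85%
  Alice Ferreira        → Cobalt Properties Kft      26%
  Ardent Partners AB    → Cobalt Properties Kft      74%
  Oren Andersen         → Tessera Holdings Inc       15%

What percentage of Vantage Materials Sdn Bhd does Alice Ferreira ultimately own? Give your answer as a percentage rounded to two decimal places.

Alice reaches Vantage along 2 paths.
Via Talus: 100% × 45% = 45%.
Via Tessera: 85% × 45% = 38.25%.
Total: 45% + 38.25% = 83.25%.

83.25%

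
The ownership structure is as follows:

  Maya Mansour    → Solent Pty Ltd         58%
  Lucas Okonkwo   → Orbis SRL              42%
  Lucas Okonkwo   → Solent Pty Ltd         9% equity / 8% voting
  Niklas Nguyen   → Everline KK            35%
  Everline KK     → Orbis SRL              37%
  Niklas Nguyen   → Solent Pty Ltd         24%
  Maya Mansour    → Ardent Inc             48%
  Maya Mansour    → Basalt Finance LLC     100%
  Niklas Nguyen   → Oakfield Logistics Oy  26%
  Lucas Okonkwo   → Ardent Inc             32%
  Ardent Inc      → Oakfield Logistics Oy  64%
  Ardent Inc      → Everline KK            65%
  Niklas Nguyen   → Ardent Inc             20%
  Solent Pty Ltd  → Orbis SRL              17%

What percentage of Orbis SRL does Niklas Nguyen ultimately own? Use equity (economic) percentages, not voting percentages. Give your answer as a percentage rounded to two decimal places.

21.84%

Niklas reaches Orbis along 3 paths.
Via Everline: 35% × 37% = 12.95%.
Via Ardent → Everline: 20% × 65% × 37% = 4.81%.
Via Solent: 24% × 17% = 4.08%.
Total: 12.95% + 4.81% + 4.08% = 21.84%.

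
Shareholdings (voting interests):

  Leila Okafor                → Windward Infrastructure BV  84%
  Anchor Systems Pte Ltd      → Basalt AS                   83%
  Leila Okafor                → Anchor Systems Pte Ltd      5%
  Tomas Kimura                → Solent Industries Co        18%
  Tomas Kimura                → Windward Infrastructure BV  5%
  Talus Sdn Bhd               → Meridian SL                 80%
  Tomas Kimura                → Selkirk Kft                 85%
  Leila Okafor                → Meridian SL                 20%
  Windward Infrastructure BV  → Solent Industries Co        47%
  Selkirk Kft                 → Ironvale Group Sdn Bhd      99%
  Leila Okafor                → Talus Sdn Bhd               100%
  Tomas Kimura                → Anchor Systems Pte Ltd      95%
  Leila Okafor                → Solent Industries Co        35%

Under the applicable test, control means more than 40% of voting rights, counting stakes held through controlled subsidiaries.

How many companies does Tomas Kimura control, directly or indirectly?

Tomas holds 85% of Selkirk, so Tomas controls Selkirk.
Tomas holds 95% of Anchor, so Tomas controls Anchor.
Selkirk holds 99% of Ironvale, so Tomas controls Ironvale.
Anchor holds 83% of Basalt, so Tomas controls Basalt.
No other company's threshold is met.
Tomas controls 4 companies.

4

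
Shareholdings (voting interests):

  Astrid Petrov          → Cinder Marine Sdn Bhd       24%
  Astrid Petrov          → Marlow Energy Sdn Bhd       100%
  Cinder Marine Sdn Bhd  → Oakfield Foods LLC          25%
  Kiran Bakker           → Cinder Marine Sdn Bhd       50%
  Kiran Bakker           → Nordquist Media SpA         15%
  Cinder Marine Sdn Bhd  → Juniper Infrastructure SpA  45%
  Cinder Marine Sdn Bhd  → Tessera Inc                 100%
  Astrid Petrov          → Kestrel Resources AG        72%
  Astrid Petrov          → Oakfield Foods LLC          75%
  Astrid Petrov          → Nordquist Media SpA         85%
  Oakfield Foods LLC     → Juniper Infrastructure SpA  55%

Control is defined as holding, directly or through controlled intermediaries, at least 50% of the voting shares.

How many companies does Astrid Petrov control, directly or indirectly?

Astrid holds 72% of Kestrel, so Astrid controls Kestrel.
Astrid holds 85% of Nordquist, so Astrid controls Nordquist.
Astrid holds 75% of Oakfield, so Astrid controls Oakfield.
Astrid holds 100% of Marlow, so Astrid controls Marlow.
Oakfield holds 55% of Juniper, so Astrid controls Juniper.
No other company's threshold is met.
Astrid controls 5 companies.

5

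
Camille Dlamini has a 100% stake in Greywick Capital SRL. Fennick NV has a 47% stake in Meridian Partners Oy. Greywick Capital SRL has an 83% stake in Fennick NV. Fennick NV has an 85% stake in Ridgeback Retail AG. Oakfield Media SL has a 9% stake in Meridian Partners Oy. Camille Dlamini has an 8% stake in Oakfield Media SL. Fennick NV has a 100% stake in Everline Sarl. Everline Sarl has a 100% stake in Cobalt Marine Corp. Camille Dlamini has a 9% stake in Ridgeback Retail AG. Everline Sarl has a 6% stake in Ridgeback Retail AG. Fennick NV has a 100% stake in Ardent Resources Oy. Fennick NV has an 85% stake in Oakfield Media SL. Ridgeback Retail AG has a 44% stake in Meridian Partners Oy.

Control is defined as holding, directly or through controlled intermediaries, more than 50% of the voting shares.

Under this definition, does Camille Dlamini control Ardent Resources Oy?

Camille holds 100% of Greywick, so Camille controls Greywick.
Greywick holds 83% of Fennick, so Camille controls Fennick.
Fennick holds 100% of Ardent, so Camille controls Ardent.

Yes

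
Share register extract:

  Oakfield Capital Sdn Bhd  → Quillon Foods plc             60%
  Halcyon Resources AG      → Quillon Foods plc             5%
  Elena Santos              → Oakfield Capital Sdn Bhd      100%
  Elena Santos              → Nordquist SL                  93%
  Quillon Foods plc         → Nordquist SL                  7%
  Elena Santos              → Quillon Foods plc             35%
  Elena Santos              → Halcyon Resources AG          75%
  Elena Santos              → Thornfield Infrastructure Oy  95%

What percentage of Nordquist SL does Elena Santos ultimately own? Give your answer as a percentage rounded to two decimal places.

99.91%

Elena reaches Nordquist along 4 paths.
Direct stake: 93% = 93%.
Via Oakfield → Quillon: 100% × 60% × 7% = 4.2%.
Via Quillon: 35% × 7% = 2.45%.
Via Halcyon → Quillon: 75% × 5% × 7% = 0.2625%.
Total: 93% + 4.2% + 2.45% + 0.2625% = 99.9125%.
Rounded: 99.91%.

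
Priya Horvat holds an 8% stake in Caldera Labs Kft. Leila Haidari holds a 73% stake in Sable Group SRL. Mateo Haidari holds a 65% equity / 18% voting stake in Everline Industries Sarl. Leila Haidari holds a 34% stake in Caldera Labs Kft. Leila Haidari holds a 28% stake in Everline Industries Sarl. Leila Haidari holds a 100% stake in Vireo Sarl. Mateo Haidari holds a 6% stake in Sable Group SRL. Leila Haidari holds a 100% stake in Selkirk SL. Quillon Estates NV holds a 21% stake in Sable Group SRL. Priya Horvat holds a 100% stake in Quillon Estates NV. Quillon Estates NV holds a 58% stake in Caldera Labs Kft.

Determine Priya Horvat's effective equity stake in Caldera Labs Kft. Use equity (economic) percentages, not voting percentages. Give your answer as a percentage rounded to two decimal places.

Priya reaches Caldera along 2 paths.
Direct stake: 8% = 8%.
Via Quillon: 100% × 58% = 58%.
Total: 8% + 58% = 66%.
Rounded: 66.00%.

66.00%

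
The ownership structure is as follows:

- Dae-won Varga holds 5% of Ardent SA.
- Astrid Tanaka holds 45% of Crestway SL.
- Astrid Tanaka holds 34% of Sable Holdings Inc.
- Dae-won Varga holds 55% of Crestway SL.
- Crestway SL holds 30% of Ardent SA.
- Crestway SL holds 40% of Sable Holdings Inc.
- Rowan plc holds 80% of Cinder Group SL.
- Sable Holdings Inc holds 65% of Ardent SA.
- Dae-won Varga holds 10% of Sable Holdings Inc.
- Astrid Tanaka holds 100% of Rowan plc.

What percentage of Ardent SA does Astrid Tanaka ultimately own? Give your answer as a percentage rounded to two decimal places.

47.30%

Astrid reaches Ardent along 3 paths.
Via Crestway: 45% × 30% = 13.5%.
Via Sable: 34% × 65% = 22.1%.
Via Crestway → Sable: 45% × 40% × 65% = 11.7%.
Total: 13.5% + 22.1% + 11.7% = 47.3%.
Rounded: 47.30%.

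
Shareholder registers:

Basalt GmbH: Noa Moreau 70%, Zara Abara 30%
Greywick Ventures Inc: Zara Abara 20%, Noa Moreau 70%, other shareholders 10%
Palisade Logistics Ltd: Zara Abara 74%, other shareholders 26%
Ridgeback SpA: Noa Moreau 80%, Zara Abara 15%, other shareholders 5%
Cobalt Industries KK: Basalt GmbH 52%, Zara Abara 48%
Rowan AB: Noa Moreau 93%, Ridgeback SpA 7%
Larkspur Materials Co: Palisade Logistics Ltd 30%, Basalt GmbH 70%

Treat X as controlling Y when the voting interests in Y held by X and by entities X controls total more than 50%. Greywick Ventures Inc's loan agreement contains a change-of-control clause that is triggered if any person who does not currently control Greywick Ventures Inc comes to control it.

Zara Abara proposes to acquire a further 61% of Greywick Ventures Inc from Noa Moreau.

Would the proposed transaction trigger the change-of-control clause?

The purchase adds only to Zara's holdings (Noa's stake shrinks), so Zara is the only person who could newly come to control Greywick.
Zara holds 74% of Palisade, so Zara controls Palisade.
In Greywick, Zara's side holds only 20%, not > 50%.
So before the transaction, Zara does not control Greywick.
After the purchase, Zara's direct stake in Greywick rises to 20% + 61% = 81%, and Noa's stake falls to 9%.
Zara holds 81% of Greywick, so Zara controls Greywick.
Zara did not control Greywick before and does after, so the clause is triggered.

Yes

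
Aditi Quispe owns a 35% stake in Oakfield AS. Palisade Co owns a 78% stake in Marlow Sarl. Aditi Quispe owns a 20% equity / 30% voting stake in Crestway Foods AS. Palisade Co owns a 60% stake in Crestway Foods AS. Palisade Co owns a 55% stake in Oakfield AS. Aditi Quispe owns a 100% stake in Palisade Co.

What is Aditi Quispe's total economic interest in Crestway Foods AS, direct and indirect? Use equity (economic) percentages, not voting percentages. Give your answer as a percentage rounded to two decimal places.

80.00%

Aditi reaches Crestway along 2 paths.
Via Palisade: 100% × 60% = 60%.
Direct stake: 20% = 20%.
Total: 60% + 20% = 80%.
Rounded: 80.00%.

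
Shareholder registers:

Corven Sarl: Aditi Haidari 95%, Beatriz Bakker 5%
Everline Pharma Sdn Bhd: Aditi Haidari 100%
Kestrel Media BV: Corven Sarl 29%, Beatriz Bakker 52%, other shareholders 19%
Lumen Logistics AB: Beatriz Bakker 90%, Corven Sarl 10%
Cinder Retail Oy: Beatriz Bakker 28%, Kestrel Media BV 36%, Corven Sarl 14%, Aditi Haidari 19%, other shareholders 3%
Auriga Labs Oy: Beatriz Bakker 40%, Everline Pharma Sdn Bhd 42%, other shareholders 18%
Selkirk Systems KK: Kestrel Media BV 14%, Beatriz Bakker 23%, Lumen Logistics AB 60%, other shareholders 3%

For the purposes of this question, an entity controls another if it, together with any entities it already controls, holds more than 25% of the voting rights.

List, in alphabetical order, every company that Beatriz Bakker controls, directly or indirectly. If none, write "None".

Beatriz holds 52% of Kestrel, so Beatriz controls Kestrel.
Beatriz holds 90% of Lumen, so Beatriz controls Lumen.
Beatriz and Kestrel together hold 28% + 36% = 64% of Cinder, so Beatriz controls Cinder.
Beatriz holds 40% of Auriga, so Beatriz controls Auriga.
Kestrel and Beatriz and Lumen together hold 14% + 23% + 60% = 97% of Selkirk, so Beatriz controls Selkirk.
No other company's threshold is met.

Auriga Labs Oy, Cinder Retail Oy, Kestrel Media BV, Lumen Logistics AB, Selkirk Systems KK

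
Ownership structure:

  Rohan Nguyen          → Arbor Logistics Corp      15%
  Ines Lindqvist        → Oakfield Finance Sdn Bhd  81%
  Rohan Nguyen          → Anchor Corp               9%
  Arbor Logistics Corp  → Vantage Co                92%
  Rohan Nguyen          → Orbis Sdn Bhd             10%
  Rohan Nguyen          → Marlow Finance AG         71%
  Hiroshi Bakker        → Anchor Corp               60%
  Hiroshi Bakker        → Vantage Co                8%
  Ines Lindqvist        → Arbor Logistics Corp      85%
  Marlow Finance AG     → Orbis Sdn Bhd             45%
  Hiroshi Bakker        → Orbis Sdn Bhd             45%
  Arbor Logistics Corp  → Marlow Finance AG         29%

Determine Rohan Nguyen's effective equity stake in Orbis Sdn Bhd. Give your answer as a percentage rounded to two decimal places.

43.91%

Rohan reaches Orbis along 3 paths.
Direct stake: 10% = 10%.
Via Marlow: 71% × 45% = 31.95%.
Via Arbor → Marlow: 15% × 29% × 45% = 1.9575%.
Total: 10% + 31.95% + 1.9575% = 43.9075%.
Rounded: 43.91%.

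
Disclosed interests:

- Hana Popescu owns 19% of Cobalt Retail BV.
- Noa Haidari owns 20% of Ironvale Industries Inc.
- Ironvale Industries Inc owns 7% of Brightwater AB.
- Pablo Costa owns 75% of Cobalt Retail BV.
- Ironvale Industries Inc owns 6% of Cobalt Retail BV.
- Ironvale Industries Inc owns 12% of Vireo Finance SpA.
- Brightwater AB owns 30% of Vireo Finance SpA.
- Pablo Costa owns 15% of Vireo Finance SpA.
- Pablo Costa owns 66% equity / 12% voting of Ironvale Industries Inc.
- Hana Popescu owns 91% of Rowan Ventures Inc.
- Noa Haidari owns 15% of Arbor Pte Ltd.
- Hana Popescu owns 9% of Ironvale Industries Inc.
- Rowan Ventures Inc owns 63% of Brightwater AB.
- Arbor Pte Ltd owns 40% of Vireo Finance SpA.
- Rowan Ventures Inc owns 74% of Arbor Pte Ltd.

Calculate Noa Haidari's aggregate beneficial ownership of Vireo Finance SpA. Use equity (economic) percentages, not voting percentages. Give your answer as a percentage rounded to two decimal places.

8.82%

Noa reaches Vireo along 3 paths.
Via Arbor: 15% × 40% = 6%.
Via Ironvale → Brightwater: 20% × 7% × 30% = 0.42%.
Via Ironvale: 20% × 12% = 2.4%.
Total: 6% + 0.42% + 2.4% = 8.82%.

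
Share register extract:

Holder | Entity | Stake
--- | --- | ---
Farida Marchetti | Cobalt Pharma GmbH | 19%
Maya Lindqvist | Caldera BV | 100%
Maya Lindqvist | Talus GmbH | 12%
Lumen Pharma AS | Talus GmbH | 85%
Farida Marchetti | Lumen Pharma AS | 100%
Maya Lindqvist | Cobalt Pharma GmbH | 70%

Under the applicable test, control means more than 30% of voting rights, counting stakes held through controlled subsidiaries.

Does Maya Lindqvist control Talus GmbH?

No

Maya holds 70% of Cobalt, so Maya controls Cobalt.
Maya holds 100% of Caldera, so Maya controls Caldera.
In Talus, Maya's side holds only 12%, not > 30%.
So Maya does not control Talus.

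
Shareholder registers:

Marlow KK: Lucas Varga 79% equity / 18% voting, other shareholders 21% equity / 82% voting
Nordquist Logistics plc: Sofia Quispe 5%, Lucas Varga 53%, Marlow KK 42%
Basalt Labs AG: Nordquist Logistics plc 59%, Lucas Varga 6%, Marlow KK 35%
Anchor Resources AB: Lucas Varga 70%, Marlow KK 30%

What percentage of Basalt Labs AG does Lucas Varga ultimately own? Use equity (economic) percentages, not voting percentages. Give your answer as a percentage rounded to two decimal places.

Lucas reaches Basalt along 4 paths.
Via Nordquist: 53% × 59% = 31.27%.
Via Marlow → Nordquist: 79% × 42% × 59% = 19.5762%.
Direct stake: 6% = 6%.
Via Marlow: 79% × 35% = 27.65%.
Total: 31.27% + 19.5762% + 6% + 27.65% = 84.4962%.
Rounded: 84.50%.

84.50%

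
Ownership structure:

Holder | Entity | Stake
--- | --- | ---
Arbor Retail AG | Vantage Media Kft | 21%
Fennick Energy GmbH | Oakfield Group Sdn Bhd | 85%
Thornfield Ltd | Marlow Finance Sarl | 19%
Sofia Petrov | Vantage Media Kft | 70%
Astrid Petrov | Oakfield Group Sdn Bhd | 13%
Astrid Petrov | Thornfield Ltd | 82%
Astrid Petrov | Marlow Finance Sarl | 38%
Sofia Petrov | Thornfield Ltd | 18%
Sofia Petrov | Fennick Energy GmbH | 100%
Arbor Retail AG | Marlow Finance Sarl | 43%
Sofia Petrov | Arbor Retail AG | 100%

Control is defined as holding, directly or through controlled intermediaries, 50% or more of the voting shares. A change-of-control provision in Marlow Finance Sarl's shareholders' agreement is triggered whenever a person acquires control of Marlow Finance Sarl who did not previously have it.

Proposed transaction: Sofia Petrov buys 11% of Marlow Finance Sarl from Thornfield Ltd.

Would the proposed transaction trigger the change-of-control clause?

The purchase adds only to Sofia's holdings (Thornfield's stake shrinks), so Sofia is the only person who could newly come to control Marlow.
Sofia holds 100% of Arbor, so Sofia controls Arbor.
Sofia holds 100% of Fennick, so Sofia controls Fennick.
Fennick holds 85% of Oakfield, so Sofia controls Oakfield.
Arbor and Sofia together hold 21% + 70% = 91% of Vantage, so Sofia controls Vantage.
In Marlow, Sofia's side holds only 43%, not ≥ 50%.
So before the transaction, Sofia does not control Marlow.
After the purchase, Sofia holds 11% of Marlow directly, and Thornfield's stake falls to 8%.
Arbor and Sofia together hold 43% + 11% = 54% of Marlow, so Sofia controls Marlow.
Sofia did not control Marlow before and does after, so the clause is triggered.

Yes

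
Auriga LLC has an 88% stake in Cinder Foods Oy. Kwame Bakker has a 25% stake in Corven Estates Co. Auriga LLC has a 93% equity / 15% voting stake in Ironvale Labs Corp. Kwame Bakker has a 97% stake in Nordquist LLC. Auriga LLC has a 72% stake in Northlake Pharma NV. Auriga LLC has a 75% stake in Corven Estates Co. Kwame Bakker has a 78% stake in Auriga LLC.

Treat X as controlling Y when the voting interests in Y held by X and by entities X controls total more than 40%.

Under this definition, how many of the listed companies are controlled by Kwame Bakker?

5

Kwame holds 97% of Nordquist, so Kwame controls Nordquist.
Kwame holds 78% of Auriga, so Kwame controls Auriga.
Kwame and Auriga together hold 25% + 75% = 100% of Corven, so Kwame controls Corven.
Auriga holds 88% of Cinder, so Kwame controls Cinder.
Auriga holds 72% of Northlake, so Kwame controls Northlake.
No other company's threshold is met.
Kwame controls 5 companies.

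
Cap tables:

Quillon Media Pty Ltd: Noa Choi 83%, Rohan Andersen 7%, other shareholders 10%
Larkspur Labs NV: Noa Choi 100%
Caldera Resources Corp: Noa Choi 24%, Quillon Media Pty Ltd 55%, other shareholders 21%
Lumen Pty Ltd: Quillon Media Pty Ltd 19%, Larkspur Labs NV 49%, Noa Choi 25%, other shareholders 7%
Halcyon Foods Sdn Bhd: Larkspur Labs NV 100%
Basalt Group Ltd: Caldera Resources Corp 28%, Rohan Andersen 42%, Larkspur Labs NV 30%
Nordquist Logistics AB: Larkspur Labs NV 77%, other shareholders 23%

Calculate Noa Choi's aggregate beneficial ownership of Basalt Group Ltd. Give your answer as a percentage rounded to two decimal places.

Noa reaches Basalt along 3 paths.
Via Caldera: 24% × 28% = 6.72%.
Via Quillon → Caldera: 83% × 55% × 28% = 12.782%.
Via Larkspur: 100% × 30% = 30%.
Total: 6.72% + 12.782% + 30% = 49.502%.
Rounded: 49.50%.

49.50%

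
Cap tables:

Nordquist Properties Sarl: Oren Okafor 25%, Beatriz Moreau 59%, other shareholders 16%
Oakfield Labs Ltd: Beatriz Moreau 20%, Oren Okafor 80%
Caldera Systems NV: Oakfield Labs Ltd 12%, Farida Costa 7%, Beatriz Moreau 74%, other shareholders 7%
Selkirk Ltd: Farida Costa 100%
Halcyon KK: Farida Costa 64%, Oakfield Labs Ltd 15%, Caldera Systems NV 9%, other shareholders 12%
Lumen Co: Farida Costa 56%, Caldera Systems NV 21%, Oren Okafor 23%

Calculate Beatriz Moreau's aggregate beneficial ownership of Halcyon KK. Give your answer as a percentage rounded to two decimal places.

Beatriz reaches Halcyon along 3 paths.
Via Oakfield: 20% × 15% = 3%.
Via Oakfield → Caldera: 20% × 12% × 9% = 0.216%.
Via Caldera: 74% × 9% = 6.66%.
Total: 3% + 0.216% + 6.66% = 9.876%.
Rounded: 9.88%.

9.88%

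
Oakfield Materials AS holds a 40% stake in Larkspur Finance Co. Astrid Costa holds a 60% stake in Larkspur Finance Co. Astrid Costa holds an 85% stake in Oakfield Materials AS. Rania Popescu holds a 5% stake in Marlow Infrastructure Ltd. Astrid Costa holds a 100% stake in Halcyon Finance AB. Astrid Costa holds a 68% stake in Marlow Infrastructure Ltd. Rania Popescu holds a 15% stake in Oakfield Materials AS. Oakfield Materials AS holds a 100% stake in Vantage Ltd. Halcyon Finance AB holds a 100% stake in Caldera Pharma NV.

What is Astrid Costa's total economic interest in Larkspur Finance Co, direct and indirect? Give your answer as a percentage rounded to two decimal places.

Astrid reaches Larkspur along 2 paths.
Via Oakfield: 85% × 40% = 34%.
Direct stake: 60% = 60%.
Total: 34% + 60% = 94%.
Rounded: 94.00%.

94.00%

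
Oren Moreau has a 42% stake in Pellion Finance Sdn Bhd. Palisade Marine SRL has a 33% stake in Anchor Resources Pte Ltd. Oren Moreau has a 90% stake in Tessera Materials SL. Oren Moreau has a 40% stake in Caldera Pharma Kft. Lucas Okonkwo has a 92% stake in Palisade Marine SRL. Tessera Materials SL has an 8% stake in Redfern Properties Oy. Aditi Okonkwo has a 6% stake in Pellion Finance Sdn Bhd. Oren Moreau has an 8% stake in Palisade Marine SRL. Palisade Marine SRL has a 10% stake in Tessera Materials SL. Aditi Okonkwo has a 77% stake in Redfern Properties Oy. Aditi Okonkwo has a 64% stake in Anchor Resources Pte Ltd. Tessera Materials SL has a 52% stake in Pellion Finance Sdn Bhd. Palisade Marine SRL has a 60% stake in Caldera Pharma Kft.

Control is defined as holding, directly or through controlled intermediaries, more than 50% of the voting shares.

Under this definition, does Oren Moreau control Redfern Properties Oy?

Oren holds 90% of Tessera, so Oren controls Tessera.
Tessera and Oren together hold 52% + 42% = 94% of Pellion, so Oren controls Pellion.
In Redfern, Oren's side holds only 8%, not > 50%.
So Oren does not control Redfern.

No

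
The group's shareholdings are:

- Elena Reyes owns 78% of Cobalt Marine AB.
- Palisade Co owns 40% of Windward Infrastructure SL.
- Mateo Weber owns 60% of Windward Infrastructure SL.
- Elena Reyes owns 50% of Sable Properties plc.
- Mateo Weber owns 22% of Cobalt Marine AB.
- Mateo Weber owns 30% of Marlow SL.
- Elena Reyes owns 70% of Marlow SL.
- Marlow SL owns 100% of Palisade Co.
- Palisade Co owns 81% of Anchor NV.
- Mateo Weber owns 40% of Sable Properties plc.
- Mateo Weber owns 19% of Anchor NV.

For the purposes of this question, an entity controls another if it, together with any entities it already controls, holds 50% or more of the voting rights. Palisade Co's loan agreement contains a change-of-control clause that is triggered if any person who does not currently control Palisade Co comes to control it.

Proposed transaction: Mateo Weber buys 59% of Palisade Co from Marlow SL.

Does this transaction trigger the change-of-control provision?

Yes

The purchase adds only to Mateo's holdings (Marlow's stake shrinks), so Mateo is the only person who could newly come to control Palisade.
Mateo holds 60% of Windward, so Mateo controls Windward.
Neither Mateo nor any entity Mateo controls holds any voting interest in Palisade.
So before the transaction, Mateo does not control Palisade.
After the purchase, Mateo holds 59% of Palisade directly, and Marlow's stake falls to 41%.
Mateo holds 59% of Palisade, so Mateo controls Palisade.
Mateo did not control Palisade before and does after, so the clause is triggered.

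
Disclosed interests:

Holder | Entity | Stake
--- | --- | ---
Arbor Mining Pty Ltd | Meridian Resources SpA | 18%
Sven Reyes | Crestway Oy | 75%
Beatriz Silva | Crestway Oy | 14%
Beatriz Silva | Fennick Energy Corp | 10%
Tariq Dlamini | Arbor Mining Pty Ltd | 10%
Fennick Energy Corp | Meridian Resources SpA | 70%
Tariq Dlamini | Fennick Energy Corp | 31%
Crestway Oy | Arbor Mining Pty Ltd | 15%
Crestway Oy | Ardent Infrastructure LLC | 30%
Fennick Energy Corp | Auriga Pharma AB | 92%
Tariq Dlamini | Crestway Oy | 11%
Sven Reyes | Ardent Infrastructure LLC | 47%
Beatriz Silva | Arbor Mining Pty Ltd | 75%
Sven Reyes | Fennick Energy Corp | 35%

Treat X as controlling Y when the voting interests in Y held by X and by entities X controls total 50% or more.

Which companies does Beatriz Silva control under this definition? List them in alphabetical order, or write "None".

Beatriz holds 75% of Arbor, so Beatriz controls Arbor.
No other company's threshold is met.

Arbor Mining Pty Ltd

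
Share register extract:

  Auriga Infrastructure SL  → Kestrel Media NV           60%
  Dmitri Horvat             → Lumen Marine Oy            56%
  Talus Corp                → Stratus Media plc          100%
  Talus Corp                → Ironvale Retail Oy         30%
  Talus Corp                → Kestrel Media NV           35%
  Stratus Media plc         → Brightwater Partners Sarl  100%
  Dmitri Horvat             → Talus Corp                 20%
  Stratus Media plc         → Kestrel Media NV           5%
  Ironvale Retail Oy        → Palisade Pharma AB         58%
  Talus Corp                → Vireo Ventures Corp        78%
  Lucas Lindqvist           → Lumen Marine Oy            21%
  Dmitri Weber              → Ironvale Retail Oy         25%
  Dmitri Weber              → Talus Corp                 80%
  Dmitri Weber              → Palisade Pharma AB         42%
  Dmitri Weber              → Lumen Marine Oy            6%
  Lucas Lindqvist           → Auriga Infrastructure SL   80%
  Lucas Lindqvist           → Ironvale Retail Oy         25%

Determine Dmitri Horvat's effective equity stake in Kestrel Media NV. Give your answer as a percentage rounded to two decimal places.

8.00%

Dmitri Horvat reaches Kestrel along 2 paths.
Via Talus: 20% × 35% = 7%.
Via Talus → Stratus: 20% × 100% × 5% = 1%.
Total: 7% + 1% = 8%.
Rounded: 8.00%.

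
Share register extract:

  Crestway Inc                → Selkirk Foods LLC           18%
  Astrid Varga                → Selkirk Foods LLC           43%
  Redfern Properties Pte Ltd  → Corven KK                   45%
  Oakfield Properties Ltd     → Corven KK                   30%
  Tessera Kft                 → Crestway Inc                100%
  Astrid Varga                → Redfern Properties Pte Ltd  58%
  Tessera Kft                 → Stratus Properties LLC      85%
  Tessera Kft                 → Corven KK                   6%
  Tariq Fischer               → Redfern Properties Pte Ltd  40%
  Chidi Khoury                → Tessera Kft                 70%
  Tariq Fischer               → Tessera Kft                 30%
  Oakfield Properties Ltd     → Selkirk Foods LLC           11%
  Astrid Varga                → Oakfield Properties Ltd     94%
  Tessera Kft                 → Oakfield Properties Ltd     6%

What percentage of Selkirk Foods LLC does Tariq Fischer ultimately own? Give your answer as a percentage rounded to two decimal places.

Tariq reaches Selkirk along 2 paths.
Via Tessera → Crestway: 30% × 100% × 18% = 5.4%.
Via Tessera → Oakfield: 30% × 6% × 11% = 0.198%.
Total: 5.4% + 0.198% = 5.598%.
Rounded: 5.60%.

5.60%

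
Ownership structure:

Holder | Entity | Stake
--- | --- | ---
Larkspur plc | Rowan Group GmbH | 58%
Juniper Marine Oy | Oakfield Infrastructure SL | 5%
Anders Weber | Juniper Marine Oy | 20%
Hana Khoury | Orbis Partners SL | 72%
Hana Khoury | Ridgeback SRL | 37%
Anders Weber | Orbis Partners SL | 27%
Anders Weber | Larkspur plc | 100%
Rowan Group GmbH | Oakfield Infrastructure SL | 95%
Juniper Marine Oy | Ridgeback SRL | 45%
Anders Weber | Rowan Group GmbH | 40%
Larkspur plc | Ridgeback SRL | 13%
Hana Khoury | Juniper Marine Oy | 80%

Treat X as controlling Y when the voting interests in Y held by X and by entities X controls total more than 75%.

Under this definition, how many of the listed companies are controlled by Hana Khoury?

Hana holds 80% of Juniper, so Hana controls Juniper.
Juniper and Hana together hold 45% + 37% = 82% of Ridgeback, so Hana controls Ridgeback.
No other company's threshold is met.
Hana controls 2 companies.

2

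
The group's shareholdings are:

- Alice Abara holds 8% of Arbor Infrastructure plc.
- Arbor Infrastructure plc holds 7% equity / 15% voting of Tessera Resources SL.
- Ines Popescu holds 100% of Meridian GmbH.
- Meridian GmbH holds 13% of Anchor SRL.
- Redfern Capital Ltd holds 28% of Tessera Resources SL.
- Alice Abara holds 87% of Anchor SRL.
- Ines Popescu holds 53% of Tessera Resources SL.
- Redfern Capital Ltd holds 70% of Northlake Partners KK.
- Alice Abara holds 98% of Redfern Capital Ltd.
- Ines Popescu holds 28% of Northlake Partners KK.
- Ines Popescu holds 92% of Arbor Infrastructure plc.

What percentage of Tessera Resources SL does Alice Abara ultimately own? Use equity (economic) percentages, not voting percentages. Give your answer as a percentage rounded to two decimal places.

Alice reaches Tessera along 2 paths.
Via Redfern: 98% × 28% = 27.44%.
Via Arbor: 8% × 7% = 0.56%.
Total: 27.44% + 0.56% = 28%.
Rounded: 28.00%.

28.00%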